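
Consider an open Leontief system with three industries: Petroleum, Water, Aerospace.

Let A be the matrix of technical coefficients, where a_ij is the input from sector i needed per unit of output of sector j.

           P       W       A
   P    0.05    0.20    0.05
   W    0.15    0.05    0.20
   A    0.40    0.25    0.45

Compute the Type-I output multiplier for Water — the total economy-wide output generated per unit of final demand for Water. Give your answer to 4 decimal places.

m_W = 2.3831

I − A =
  [   0.95    -0.20    -0.05]
  [  -0.15     0.95    -0.20]
  [  -0.40    -0.25     0.55]
Cofactors of I−A, C_ij = (−1)^(i+j)·(minor ij) (rows/columns in the sector order above):
  C_11 = (0.95)(0.55) − (-0.20)(-0.25) = 0.4725
  C_12 = −[(-0.15)(0.55) − (-0.20)(-0.40)] = 0.1625
  C_13 = (-0.15)(-0.25) − (0.95)(-0.40) = 0.4175
  C_21 = −[(-0.20)(0.55) − (-0.05)(-0.25)] = 0.1225
  C_22 = (0.95)(0.55) − (-0.05)(-0.40) = 0.5025
  C_23 = −[(0.95)(-0.25) − (-0.20)(-0.40)] = 0.3175
  C_31 = (-0.20)(-0.20) − (-0.05)(0.95) = 0.0875
  C_32 = −[(0.95)(-0.20) − (-0.05)(-0.15)] = 0.1975
  C_33 = (0.95)(0.95) − (-0.20)(-0.15) = 0.8725
det(I−A) = Σ_j (I−A)_1j·C_1j = (0.95)(0.4725) + (-0.20)(0.1625) + (-0.05)(0.4175) = 0.3955
adj(I−A) = Cᵀ =
  [ 0.4725   0.1225   0.0875]
  [ 0.1625   0.5025   0.1975]
  [ 0.4175   0.3175   0.8725]
(I − A)⁻¹ = adj(I−A) / det(I−A) ≈
  [   1.19469     0.30973     0.22124]
  [   0.41087     1.27054     0.49937]
  [   1.05563     0.80278     2.20607]
The output multiplier for sector j is the column-j sum of the Leontief inverse (I − A)⁻¹ = adj(I−A) / det(I−A).
Column W of adj(I−A): (0.1225, 0.5025, 0.3175); det(I−A) = 0.3955.
m_W = (0.1225 + 0.5025 + 0.3175) / 0.3955 = 0.9425 / 0.3955 ≈ 2.3831.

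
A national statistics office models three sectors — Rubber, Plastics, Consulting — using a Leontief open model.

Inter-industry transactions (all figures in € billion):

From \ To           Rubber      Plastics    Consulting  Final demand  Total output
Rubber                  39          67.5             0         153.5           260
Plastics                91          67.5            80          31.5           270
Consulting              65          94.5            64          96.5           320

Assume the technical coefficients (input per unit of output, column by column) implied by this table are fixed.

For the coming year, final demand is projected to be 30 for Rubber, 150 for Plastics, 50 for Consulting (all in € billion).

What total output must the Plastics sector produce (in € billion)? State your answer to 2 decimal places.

Technical coefficients a_ij = z_ij / X_j:
  a_RR = 39/260 = 0.15, a_PR = 91/260 = 0.35, a_CR = 65/260 = 0.25
  a_RP = 67.5/270 = 0.25, a_PP = 67.5/270 = 0.25, a_CP = 94.5/270 = 0.35
  a_RC = 0/320 = 0.00, a_PC = 80/320 = 0.25, a_CC = 64/320 = 0.20
I − A =
  [   0.85    -0.25     0.00]
  [  -0.35     0.75    -0.25]
  [  -0.25    -0.35     0.80]
Cofactors of I−A, C_ij = (−1)^(i+j)·(minor ij) (rows/columns in the sector order above):
  C_11 = (0.75)(0.80) − (-0.25)(-0.35) = 0.5125
  C_12 = −[(-0.35)(0.80) − (-0.25)(-0.25)] = 0.3425
  C_13 = (-0.35)(-0.35) − (0.75)(-0.25) = 0.3100
  C_21 = −[(-0.25)(0.80) − (0.00)(-0.35)] = 0.2000
  C_22 = (0.85)(0.80) − (0.00)(-0.25) = 0.6800
  C_23 = −[(0.85)(-0.35) − (-0.25)(-0.25)] = 0.3600
  C_31 = (-0.25)(-0.25) − (0.00)(0.75) = 0.0625
  C_32 = −[(0.85)(-0.25) − (0.00)(-0.35)] = 0.2125
  C_33 = (0.85)(0.75) − (-0.25)(-0.35) = 0.5500
det(I−A) = Σ_j (I−A)_1j·C_1j = (0.85)(0.5125) + (-0.25)(0.3425) + (0.00)(0.3100) = 0.3500
adj(I−A) = Cᵀ =
  [ 0.5125   0.2000   0.0625]
  [ 0.3425   0.6800   0.2125]
  [ 0.3100   0.3600   0.5500]
(I − A)⁻¹ = adj(I−A) / det(I−A) ≈
  [   1.4643     0.5714     0.1786]
  [   0.9786     1.9429     0.6071]
  [   0.8857     1.0286     1.5714]
x = (I − A)⁻¹ d = adj(I−A)·d / det(I−A), with det(I−A) = 0.3500:
  x_R = (0.5125·30 + 0.2000·150 + 0.0625·50) / 0.3500 = 48.50 / 0.3500 ≈ 138.57
  x_P = (0.3425·30 + 0.6800·150 + 0.2125·50) / 0.3500 = 122.90 / 0.3500 ≈ 351.14
  x_C = (0.3100·30 + 0.3600·150 + 0.5500·50) / 0.3500 = 90.80 / 0.3500 ≈ 259.43

x_P = 351.14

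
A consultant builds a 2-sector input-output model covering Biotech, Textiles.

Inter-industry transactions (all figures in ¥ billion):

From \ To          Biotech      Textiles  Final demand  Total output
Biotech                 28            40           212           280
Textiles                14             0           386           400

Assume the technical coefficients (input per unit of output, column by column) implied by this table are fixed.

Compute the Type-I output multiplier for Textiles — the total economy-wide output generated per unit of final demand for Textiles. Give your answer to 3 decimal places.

Technical coefficients a_ij = z_ij / X_j:
  a_11 = 28/280 = 0.10, a_21 = 14/280 = 0.05
  a_12 = 40/400 = 0.10, a_22 = 0/400 = 0.00
I − A =
  [   0.90    -0.10]
  [  -0.05     1.00]
det(I−A) = (0.90)(1.00) − (-0.10)(-0.05) = 0.8950
adj(I−A) = [[1.00, 0.10], [0.05, 0.90]]
(I − A)⁻¹ = adj(I−A) / det(I−A) ≈
  [   1.1173     0.1117]
  [   0.0559     1.0056]
The output multiplier for sector j is the column-j sum of the Leontief inverse (I − A)⁻¹ = adj(I−A) / det(I−A).
Column 2 of adj(I−A): (0.10, 0.90); det(I−A) = 0.8950.
m_2 = (0.10 + 0.90) / 0.8950 = 1.00 / 0.8950 ≈ 1.117.

m_2 = 1.117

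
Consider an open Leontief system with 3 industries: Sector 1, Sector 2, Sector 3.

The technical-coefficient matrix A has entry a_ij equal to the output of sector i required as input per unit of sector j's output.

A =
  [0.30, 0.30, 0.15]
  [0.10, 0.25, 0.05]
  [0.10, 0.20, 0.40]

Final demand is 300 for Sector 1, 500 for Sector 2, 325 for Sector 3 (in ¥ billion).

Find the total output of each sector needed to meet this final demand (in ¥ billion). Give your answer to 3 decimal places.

x_1 = 1015.269, x_2 = 868.733, x_3 = 1000.456

I − A =
  [   0.70    -0.30    -0.15]
  [  -0.10     0.75    -0.05]
  [  -0.10    -0.20     0.60]
Cofactors of I−A, C_ij = (−1)^(i+j)·(minor ij) (rows/columns in the sector order above):
  C_11 = (0.75)(0.60) − (-0.05)(-0.20) = 0.4400
  C_12 = −[(-0.10)(0.60) − (-0.05)(-0.10)] = 0.0650
  C_13 = (-0.10)(-0.20) − (0.75)(-0.10) = 0.0950
  C_21 = −[(-0.30)(0.60) − (-0.15)(-0.20)] = 0.2100
  C_22 = (0.70)(0.60) − (-0.15)(-0.10) = 0.4050
  C_23 = −[(0.70)(-0.20) − (-0.30)(-0.10)] = 0.1700
  C_31 = (-0.30)(-0.05) − (-0.15)(0.75) = 0.1275
  C_32 = −[(0.70)(-0.05) − (-0.15)(-0.10)] = 0.0500
  C_33 = (0.70)(0.75) − (-0.30)(-0.10) = 0.4950
det(I−A) = Σ_j (I−A)_1j·C_1j = (0.70)(0.4400) + (-0.30)(0.0650) + (-0.15)(0.0950) = 0.27425
adj(I−A) = Cᵀ =
  [ 0.4400   0.2100   0.1275]
  [ 0.0650   0.4050   0.0500]
  [ 0.0950   0.1700   0.4950]
(I − A)⁻¹ = adj(I−A) / det(I−A) ≈
  [   1.6044     0.7657     0.4649]
  [   0.2370     1.4768     0.1823]
  [   0.3464     0.6199     1.8049]
x = (I − A)⁻¹ d = adj(I−A)·d / det(I−A), with det(I−A) = 0.27425:
  x_1 = (0.4400·300 + 0.2100·500 + 0.1275·325) / 0.27425 = 278.4375 / 0.27425 ≈ 1015.269
  x_2 = (0.0650·300 + 0.4050·500 + 0.0500·325) / 0.27425 = 238.25 / 0.27425 ≈ 868.733
  x_3 = (0.0950·300 + 0.1700·500 + 0.4950·325) / 0.27425 = 274.375 / 0.27425 ≈ 1000.456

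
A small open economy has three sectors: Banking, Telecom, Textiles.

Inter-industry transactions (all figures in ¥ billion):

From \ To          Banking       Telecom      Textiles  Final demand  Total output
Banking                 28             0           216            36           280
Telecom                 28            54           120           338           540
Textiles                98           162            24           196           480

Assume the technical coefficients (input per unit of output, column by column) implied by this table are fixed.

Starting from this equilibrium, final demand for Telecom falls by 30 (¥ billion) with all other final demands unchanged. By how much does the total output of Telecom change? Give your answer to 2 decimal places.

Technical coefficients a_ij = z_ij / X_j:
  a_11 = 28/280 = 0.10, a_21 = 28/280 = 0.10, a_31 = 98/280 = 0.35
  a_12 = 0/540 = 0.00, a_22 = 54/540 = 0.10, a_32 = 162/540 = 0.30
  a_13 = 216/480 = 0.45, a_23 = 120/480 = 0.25, a_33 = 24/480 = 0.05
I − A =
  [   0.90     0.00    -0.45]
  [  -0.10     0.90    -0.25]
  [  -0.35    -0.30     0.95]
Cofactors of I−A, C_ij = (−1)^(i+j)·(minor ij) (rows/columns in the sector order above):
  C_11 = (0.90)(0.95) − (-0.25)(-0.30) = 0.7800
  C_12 = −[(-0.10)(0.95) − (-0.25)(-0.35)] = 0.1825
  C_13 = (-0.10)(-0.30) − (0.90)(-0.35) = 0.3450
  C_21 = −[(0.00)(0.95) − (-0.45)(-0.30)] = 0.1350
  C_22 = (0.90)(0.95) − (-0.45)(-0.35) = 0.6975
  C_23 = −[(0.90)(-0.30) − (0.00)(-0.35)] = 0.2700
  C_31 = (0.00)(-0.25) − (-0.45)(0.90) = 0.4050
  C_32 = −[(0.90)(-0.25) − (-0.45)(-0.10)] = 0.2700
  C_33 = (0.90)(0.90) − (0.00)(-0.10) = 0.8100
det(I−A) = Σ_j (I−A)_1j·C_1j = (0.90)(0.7800) + (0.00)(0.1825) + (-0.45)(0.3450) = 0.54675
adj(I−A) = Cᵀ =
  [ 0.7800   0.1350   0.4050]
  [ 0.1825   0.6975   0.2700]
  [ 0.3450   0.2700   0.8100]
(I − A)⁻¹ = adj(I−A) / det(I−A) ≈
  [   1.4266     0.2469     0.7407]
  [   0.3338     1.2757     0.4938]
  [   0.6310     0.4938     1.4815]
Δx = (I − A)⁻¹ Δd with Δd having -30 in the Telecom component and 0 elsewhere.
So Δx_2 = L_22 · (-30), where L_22 = adj(I−A)_22 / det(I−A) = 0.6975 / 0.54675.
Δx_2 = 0.6975 × (-30) / 0.54675 = -20.925 / 0.54675 ≈ -38.27.

Δx_2 = -38.27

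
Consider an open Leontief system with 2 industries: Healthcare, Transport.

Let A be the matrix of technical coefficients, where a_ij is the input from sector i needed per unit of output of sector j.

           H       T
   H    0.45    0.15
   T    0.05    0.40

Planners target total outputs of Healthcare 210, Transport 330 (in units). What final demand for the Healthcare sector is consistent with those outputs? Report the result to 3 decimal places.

I − A =
  [   0.55    -0.15]
  [  -0.05     0.60]
d = (I − A) x:
  d_H = (+0.55)·210 + (-0.15)·330 = 66.000
  d_T = (-0.05)·210 + (+0.60)·330 = 187.500

d_H = 66.000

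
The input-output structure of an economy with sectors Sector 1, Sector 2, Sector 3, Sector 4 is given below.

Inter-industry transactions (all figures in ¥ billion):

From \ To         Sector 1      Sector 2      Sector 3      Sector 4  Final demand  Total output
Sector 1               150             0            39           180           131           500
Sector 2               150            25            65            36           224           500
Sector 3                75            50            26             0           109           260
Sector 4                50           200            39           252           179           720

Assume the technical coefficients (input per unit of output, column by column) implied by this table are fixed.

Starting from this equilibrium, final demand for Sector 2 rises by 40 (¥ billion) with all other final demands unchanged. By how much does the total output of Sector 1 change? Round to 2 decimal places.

Δx_1 = 14.27

Technical coefficients a_ij = z_ij / X_j:
  a_11 = 150/500 = 0.30, a_21 = 150/500 = 0.30, a_31 = 75/500 = 0.15, a_41 = 50/500 = 0.10
  a_12 = 0/500 = 0.00, a_22 = 25/500 = 0.05, a_32 = 50/500 = 0.10, a_42 = 200/500 = 0.40
  a_13 = 39/260 = 0.15, a_23 = 65/260 = 0.25, a_33 = 26/260 = 0.10, a_43 = 39/260 = 0.15
  a_14 = 180/720 = 0.25, a_24 = 36/720 = 0.05, a_34 = 0/720 = 0.00, a_44 = 252/720 = 0.35
I − A =
  [   0.70     0.00    -0.15    -0.25]
  [  -0.30     0.95    -0.25    -0.05]
  [  -0.15    -0.10     0.90     0.00]
  [  -0.10    -0.40    -0.15     0.65]
Compute the cofactors C_ij = (−1)^(i+j)·(3×3 minor ij) of I−A; the adjugate is their transpose:
adj(I−A) = Cᵀ =
  [ 0.520750   0.103500   0.150250   0.208250]
  [ 0.205500   0.366750   0.154000   0.107250]
  [ 0.109625   0.058000   0.364500   0.046625]
  [ 0.231875   0.255000   0.202000   0.555125]
det(I−A) = Σ_j (I−A)_1j·C_1j = (0.70)(0.520750) + (0.00)(0.205500) + (-0.15)(0.109625) + (-0.25)(0.231875) = 0.2901125
(I − A)⁻¹ = adj(I−A) / det(I−A) ≈
  [   1.7950     0.3568     0.5179     0.7178]
  [   0.7083     1.2642     0.5308     0.3697]
  [   0.3779     0.1999     1.2564     0.1607]
  [   0.7993     0.8790     0.6963     1.9135]
Δx = (I − A)⁻¹ Δd with Δd having +40 in the Sector 2 component and 0 elsewhere.
So Δx_1 = L_12 · (+40), where L_12 = adj(I−A)_12 / det(I−A) = 0.103500 / 0.2901125.
Δx_1 = 0.103500 × (+40) / 0.2901125 = 4.14 / 0.2901125 ≈ 14.27.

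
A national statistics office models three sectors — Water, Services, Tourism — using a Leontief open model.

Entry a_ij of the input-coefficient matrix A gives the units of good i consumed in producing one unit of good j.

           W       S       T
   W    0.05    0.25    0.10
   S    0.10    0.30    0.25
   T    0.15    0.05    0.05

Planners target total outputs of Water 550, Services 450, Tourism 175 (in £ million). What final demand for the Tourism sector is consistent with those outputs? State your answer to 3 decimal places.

d_T = 61.250

I − A =
  [   0.95    -0.25    -0.10]
  [  -0.10     0.70    -0.25]
  [  -0.15    -0.05     0.95]
d = (I − A) x:
  d_W = (+0.95)·550 + (-0.25)·450 + (-0.10)·175 = 392.500
  d_S = (-0.10)·550 + (+0.70)·450 + (-0.25)·175 = 216.250
  d_T = (-0.15)·550 + (-0.05)·450 + (+0.95)·175 = 61.250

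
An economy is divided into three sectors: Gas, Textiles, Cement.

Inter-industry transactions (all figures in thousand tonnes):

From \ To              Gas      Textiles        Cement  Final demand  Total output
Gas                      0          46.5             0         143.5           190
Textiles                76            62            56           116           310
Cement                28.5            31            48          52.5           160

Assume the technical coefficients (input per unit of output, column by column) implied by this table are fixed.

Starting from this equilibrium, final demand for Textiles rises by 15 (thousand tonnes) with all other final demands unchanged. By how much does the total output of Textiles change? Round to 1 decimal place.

Δx_2 = 22.1

Technical coefficients a_ij = z_ij / X_j:
  a_11 = 0/190 = 0.00, a_21 = 76/190 = 0.40, a_31 = 28.5/190 = 0.15
  a_12 = 46.5/310 = 0.15, a_22 = 62/310 = 0.20, a_32 = 31/310 = 0.10
  a_13 = 0/160 = 0.00, a_23 = 56/160 = 0.35, a_33 = 48/160 = 0.30
I − A =
  [   1.00    -0.15     0.00]
  [  -0.40     0.80    -0.35]
  [  -0.15    -0.10     0.70]
Cofactors of I−A, C_ij = (−1)^(i+j)·(minor ij) (rows/columns in the sector order above):
  C_11 = (0.80)(0.70) − (-0.35)(-0.10) = 0.5250
  C_12 = −[(-0.40)(0.70) − (-0.35)(-0.15)] = 0.3325
  C_13 = (-0.40)(-0.10) − (0.80)(-0.15) = 0.1600
  C_21 = −[(-0.15)(0.70) − (0.00)(-0.10)] = 0.1050
  C_22 = (1.00)(0.70) − (0.00)(-0.15) = 0.7000
  C_23 = −[(1.00)(-0.10) − (-0.15)(-0.15)] = 0.1225
  C_31 = (-0.15)(-0.35) − (0.00)(0.80) = 0.0525
  C_32 = −[(1.00)(-0.35) − (0.00)(-0.40)] = 0.3500
  C_33 = (1.00)(0.80) − (-0.15)(-0.40) = 0.7400
det(I−A) = Σ_j (I−A)_1j·C_1j = (1.00)(0.5250) + (-0.15)(0.3325) + (0.00)(0.1600) = 0.475125
adj(I−A) = Cᵀ =
  [ 0.5250   0.1050   0.0525]
  [ 0.3325   0.7000   0.3500]
  [ 0.1600   0.1225   0.7400]
(I − A)⁻¹ = adj(I−A) / det(I−A) ≈
  [   1.1050     0.2210     0.1105]
  [   0.6998     1.4733     0.7366]
  [   0.3368     0.2578     1.5575]
Δx = (I − A)⁻¹ Δd with Δd having +15 in the Textiles component and 0 elsewhere.
So Δx_2 = L_22 · (+15), where L_22 = adj(I−A)_22 / det(I−A) = 0.7000 / 0.475125.
Δx_2 = 0.7000 × (+15) / 0.475125 = 10.50 / 0.475125 ≈ 22.1.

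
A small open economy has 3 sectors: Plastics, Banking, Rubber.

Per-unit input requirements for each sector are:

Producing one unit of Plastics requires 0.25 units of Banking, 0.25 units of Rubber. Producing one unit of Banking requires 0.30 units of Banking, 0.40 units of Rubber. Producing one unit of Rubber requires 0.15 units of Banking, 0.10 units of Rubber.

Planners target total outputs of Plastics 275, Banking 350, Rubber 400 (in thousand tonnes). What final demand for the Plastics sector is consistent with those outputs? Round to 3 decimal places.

I − A =
  [   1.00     0.00     0.00]
  [  -0.25     0.70    -0.15]
  [  -0.25    -0.40     0.90]
d = (I − A) x:
  d_P = (+1.00)·275 + (+0.00)·350 + (+0.00)·400 = 275.000
  d_B = (-0.25)·275 + (+0.70)·350 + (-0.15)·400 = 116.250
  d_R = (-0.25)·275 + (-0.40)·350 + (+0.90)·400 = 151.250

d_P = 275.000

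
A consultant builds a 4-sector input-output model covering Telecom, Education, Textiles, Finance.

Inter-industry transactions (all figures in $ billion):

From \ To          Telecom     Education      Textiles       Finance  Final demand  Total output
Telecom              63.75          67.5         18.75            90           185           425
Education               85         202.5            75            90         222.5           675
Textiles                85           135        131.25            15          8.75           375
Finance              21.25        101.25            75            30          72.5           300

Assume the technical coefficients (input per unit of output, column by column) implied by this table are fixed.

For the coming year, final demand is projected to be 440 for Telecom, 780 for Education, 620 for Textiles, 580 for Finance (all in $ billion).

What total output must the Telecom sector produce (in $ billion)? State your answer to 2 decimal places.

x_1 = 1679.55

Technical coefficients a_ij = z_ij / X_j:
  a_11 = 63.75/425 = 0.15, a_21 = 85/425 = 0.20, a_31 = 85/425 = 0.20, a_41 = 21.25/425 = 0.05
  a_12 = 67.5/675 = 0.10, a_22 = 202.5/675 = 0.30, a_32 = 135/675 = 0.20, a_42 = 101.25/675 = 0.15
  a_13 = 18.75/375 = 0.05, a_23 = 75/375 = 0.20, a_33 = 131.25/375 = 0.35, a_43 = 75/375 = 0.20
  a_14 = 90/300 = 0.30, a_24 = 90/300 = 0.30, a_34 = 15/300 = 0.05, a_44 = 30/300 = 0.10
I − A =
  [   0.85    -0.10    -0.05    -0.30]
  [  -0.20     0.70    -0.20    -0.30]
  [  -0.20    -0.20     0.65    -0.05]
  [  -0.05    -0.15    -0.20     0.90]
Compute the cofactors C_ij = (−1)^(i+j)·(3×3 minor ij) of I−A; the adjugate is their transpose:
adj(I−A) = Cᵀ =
  [ 0.323750   0.108125   0.104250   0.149750]
  [ 0.173250   0.457875   0.222750   0.222750]
  [ 0.159250   0.183625   0.458250   0.139750]
  [ 0.082250   0.123125   0.144750   0.326750]
det(I−A) = Σ_j (I−A)_1j·C_1j = (0.85)(0.323750) + (-0.10)(0.173250) + (-0.05)(0.159250) + (-0.30)(0.082250) = 0.225225
(I − A)⁻¹ = adj(I−A) / det(I−A) ≈
  [   1.4375     0.4801     0.4629     0.6649]
  [   0.7692     2.0330     0.9890     0.9890]
  [   0.7071     0.8153     2.0346     0.6205]
  [   0.3652     0.5467     0.6427     1.4508]
x = (I − A)⁻¹ d = adj(I−A)·d / det(I−A), with det(I−A) = 0.225225:
  x_1 = (0.323750·440 + 0.108125·780 + 0.104250·620 + 0.149750·580) / 0.225225 = 378.2775 / 0.225225 ≈ 1679.55
  x_2 = (0.173250·440 + 0.457875·780 + 0.222750·620 + 0.222750·580) / 0.225225 = 700.6725 / 0.225225 ≈ 3110.99
  x_3 = (0.159250·440 + 0.183625·780 + 0.458250·620 + 0.139750·580) / 0.225225 = 578.4675 / 0.225225 ≈ 2568.40
  x_4 = (0.082250·440 + 0.123125·780 + 0.144750·620 + 0.326750·580) / 0.225225 = 411.4875 / 0.225225 ≈ 1827.01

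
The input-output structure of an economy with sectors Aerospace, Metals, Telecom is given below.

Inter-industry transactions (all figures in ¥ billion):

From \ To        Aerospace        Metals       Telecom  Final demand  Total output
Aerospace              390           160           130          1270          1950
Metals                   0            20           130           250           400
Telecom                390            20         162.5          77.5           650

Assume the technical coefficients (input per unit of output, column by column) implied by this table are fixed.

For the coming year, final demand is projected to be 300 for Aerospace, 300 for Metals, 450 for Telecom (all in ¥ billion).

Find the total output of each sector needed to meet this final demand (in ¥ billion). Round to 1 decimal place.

Technical coefficients a_ij = z_ij / X_j:
  a_AA = 390/1950 = 0.20, a_MA = 0/1950 = 0.00, a_TA = 390/1950 = 0.20
  a_AM = 160/400 = 0.40, a_MM = 20/400 = 0.05, a_TM = 20/400 = 0.05
  a_AT = 130/650 = 0.20, a_MT = 130/650 = 0.20, a_TT = 162.5/650 = 0.25
I − A =
  [   0.80    -0.40    -0.20]
  [   0.00     0.95    -0.20]
  [  -0.20    -0.05     0.75]
Cofactors of I−A, C_ij = (−1)^(i+j)·(minor ij) (rows/columns in the sector order above):
  C_11 = (0.95)(0.75) − (-0.20)(-0.05) = 0.7025
  C_12 = −[(0.00)(0.75) − (-0.20)(-0.20)] = 0.0400
  C_13 = (0.00)(-0.05) − (0.95)(-0.20) = 0.1900
  C_21 = −[(-0.40)(0.75) − (-0.20)(-0.05)] = 0.3100
  C_22 = (0.80)(0.75) − (-0.20)(-0.20) = 0.5600
  C_23 = −[(0.80)(-0.05) − (-0.40)(-0.20)] = 0.1200
  C_31 = (-0.40)(-0.20) − (-0.20)(0.95) = 0.2700
  C_32 = −[(0.80)(-0.20) − (-0.20)(0.00)] = 0.1600
  C_33 = (0.80)(0.95) − (-0.40)(0.00) = 0.7600
det(I−A) = Σ_j (I−A)_1j·C_1j = (0.80)(0.7025) + (-0.40)(0.0400) + (-0.20)(0.1900) = 0.5080
adj(I−A) = Cᵀ =
  [ 0.7025   0.3100   0.2700]
  [ 0.0400   0.5600   0.1600]
  [ 0.1900   0.1200   0.7600]
(I − A)⁻¹ = adj(I−A) / det(I−A) ≈
  [   1.3829     0.6102     0.5315]
  [   0.0787     1.1024     0.3150]
  [   0.3740     0.2362     1.4961]
x = (I − A)⁻¹ d = adj(I−A)·d / det(I−A), with det(I−A) = 0.5080:
  x_A = (0.7025·300 + 0.3100·300 + 0.2700·450) / 0.5080 = 425.25 / 0.5080 ≈ 837.1
  x_M = (0.0400·300 + 0.5600·300 + 0.1600·450) / 0.5080 = 252.00 / 0.5080 ≈ 496.1
  x_T = (0.1900·300 + 0.1200·300 + 0.7600·450) / 0.5080 = 435.00 / 0.5080 ≈ 856.3

x_A = 837.1, x_M = 496.1, x_T = 856.3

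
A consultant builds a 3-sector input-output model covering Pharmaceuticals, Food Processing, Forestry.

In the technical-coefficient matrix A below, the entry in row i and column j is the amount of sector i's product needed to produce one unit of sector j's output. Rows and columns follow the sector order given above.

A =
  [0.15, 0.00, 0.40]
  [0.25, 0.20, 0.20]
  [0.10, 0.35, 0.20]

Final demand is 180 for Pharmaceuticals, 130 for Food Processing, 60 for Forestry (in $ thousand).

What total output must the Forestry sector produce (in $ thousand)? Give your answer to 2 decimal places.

I − A =
  [   0.85     0.00    -0.40]
  [  -0.25     0.80    -0.20]
  [  -0.10    -0.35     0.80]
Cofactors of I−A, C_ij = (−1)^(i+j)·(minor ij) (rows/columns in the sector order above):
  C_11 = (0.80)(0.80) − (-0.20)(-0.35) = 0.5700
  C_12 = −[(-0.25)(0.80) − (-0.20)(-0.10)] = 0.2200
  C_13 = (-0.25)(-0.35) − (0.80)(-0.10) = 0.1675
  C_21 = −[(0.00)(0.80) − (-0.40)(-0.35)] = 0.1400
  C_22 = (0.85)(0.80) − (-0.40)(-0.10) = 0.6400
  C_23 = −[(0.85)(-0.35) − (0.00)(-0.10)] = 0.2975
  C_31 = (0.00)(-0.20) − (-0.40)(0.80) = 0.3200
  C_32 = −[(0.85)(-0.20) − (-0.40)(-0.25)] = 0.2700
  C_33 = (0.85)(0.80) − (0.00)(-0.25) = 0.6800
det(I−A) = Σ_j (I−A)_1j·C_1j = (0.85)(0.5700) + (0.00)(0.2200) + (-0.40)(0.1675) = 0.4175
adj(I−A) = Cᵀ =
  [ 0.5700   0.1400   0.3200]
  [ 0.2200   0.6400   0.2700]
  [ 0.1675   0.2975   0.6800]
(I − A)⁻¹ = adj(I−A) / det(I−A) ≈
  [   1.3653     0.3353     0.7665]
  [   0.5269     1.5329     0.6467]
  [   0.4012     0.7126     1.6287]
x = (I − A)⁻¹ d = adj(I−A)·d / det(I−A), with det(I−A) = 0.4175:
  x_1 = (0.5700·180 + 0.1400·130 + 0.3200·60) / 0.4175 = 140.00 / 0.4175 ≈ 335.33
  x_2 = (0.2200·180 + 0.6400·130 + 0.2700·60) / 0.4175 = 139.00 / 0.4175 ≈ 332.93
  x_3 = (0.1675·180 + 0.2975·130 + 0.6800·60) / 0.4175 = 109.625 / 0.4175 ≈ 262.57

x_3 = 262.57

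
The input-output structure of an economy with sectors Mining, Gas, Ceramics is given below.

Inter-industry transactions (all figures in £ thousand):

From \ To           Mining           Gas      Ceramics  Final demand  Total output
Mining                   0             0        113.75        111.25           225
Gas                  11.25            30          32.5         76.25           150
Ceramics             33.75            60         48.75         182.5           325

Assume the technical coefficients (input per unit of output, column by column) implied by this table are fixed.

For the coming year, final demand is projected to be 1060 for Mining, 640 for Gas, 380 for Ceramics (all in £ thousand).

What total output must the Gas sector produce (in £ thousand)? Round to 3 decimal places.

Technical coefficients a_ij = z_ij / X_j:
  a_MM = 0/225 = 0.00, a_GM = 11.25/225 = 0.05, a_CM = 33.75/225 = 0.15
  a_MG = 0/150 = 0.00, a_GG = 30/150 = 0.20, a_CG = 60/150 = 0.40
  a_MC = 113.75/325 = 0.35, a_GC = 32.5/325 = 0.10, a_CC = 48.75/325 = 0.15
I − A =
  [   1.00     0.00    -0.35]
  [  -0.05     0.80    -0.10]
  [  -0.15    -0.40     0.85]
Cofactors of I−A, C_ij = (−1)^(i+j)·(minor ij) (rows/columns in the sector order above):
  C_11 = (0.80)(0.85) − (-0.10)(-0.40) = 0.6400
  C_12 = −[(-0.05)(0.85) − (-0.10)(-0.15)] = 0.0575
  C_13 = (-0.05)(-0.40) − (0.80)(-0.15) = 0.1400
  C_21 = −[(0.00)(0.85) − (-0.35)(-0.40)] = 0.1400
  C_22 = (1.00)(0.85) − (-0.35)(-0.15) = 0.7975
  C_23 = −[(1.00)(-0.40) − (0.00)(-0.15)] = 0.4000
  C_31 = (0.00)(-0.10) − (-0.35)(0.80) = 0.2800
  C_32 = −[(1.00)(-0.10) − (-0.35)(-0.05)] = 0.1175
  C_33 = (1.00)(0.80) − (0.00)(-0.05) = 0.8000
det(I−A) = Σ_j (I−A)_1j·C_1j = (1.00)(0.6400) + (0.00)(0.0575) + (-0.35)(0.1400) = 0.5910
adj(I−A) = Cᵀ =
  [ 0.6400   0.1400   0.2800]
  [ 0.0575   0.7975   0.1175]
  [ 0.1400   0.4000   0.8000]
(I − A)⁻¹ = adj(I−A) / det(I−A) ≈
  [   1.0829     0.2369     0.4738]
  [   0.0973     1.3494     0.1988]
  [   0.2369     0.6768     1.3536]
x = (I − A)⁻¹ d = adj(I−A)·d / det(I−A), with det(I−A) = 0.5910:
  x_M = (0.6400·1060 + 0.1400·640 + 0.2800·380) / 0.5910 = 874.40 / 0.5910 ≈ 1479.526
  x_G = (0.0575·1060 + 0.7975·640 + 0.1175·380) / 0.5910 = 616.00 / 0.5910 ≈ 1042.301
  x_C = (0.1400·1060 + 0.4000·640 + 0.8000·380) / 0.5910 = 708.40 / 0.5910 ≈ 1198.646

x_G = 1042.301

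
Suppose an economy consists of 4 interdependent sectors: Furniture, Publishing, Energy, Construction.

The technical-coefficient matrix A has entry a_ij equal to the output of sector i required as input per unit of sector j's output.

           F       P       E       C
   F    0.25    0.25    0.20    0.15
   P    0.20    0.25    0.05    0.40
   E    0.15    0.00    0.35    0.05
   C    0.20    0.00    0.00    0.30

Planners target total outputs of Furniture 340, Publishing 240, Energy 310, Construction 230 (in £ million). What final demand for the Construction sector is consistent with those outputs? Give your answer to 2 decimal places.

I − A =
  [   0.75    -0.25    -0.20    -0.15]
  [  -0.20     0.75    -0.05    -0.40]
  [  -0.15     0.00     0.65    -0.05]
  [  -0.20     0.00     0.00     0.70]
d = (I − A) x:
  d_F = (+0.75)·340 + (-0.25)·240 + (-0.20)·310 + (-0.15)·230 = 98.50
  d_P = (-0.20)·340 + (+0.75)·240 + (-0.05)·310 + (-0.40)·230 = 4.50
  d_E = (-0.15)·340 + (+0.00)·240 + (+0.65)·310 + (-0.05)·230 = 139.00
  d_C = (-0.20)·340 + (+0.00)·240 + (+0.00)·310 + (+0.70)·230 = 93.00

d_C = 93.00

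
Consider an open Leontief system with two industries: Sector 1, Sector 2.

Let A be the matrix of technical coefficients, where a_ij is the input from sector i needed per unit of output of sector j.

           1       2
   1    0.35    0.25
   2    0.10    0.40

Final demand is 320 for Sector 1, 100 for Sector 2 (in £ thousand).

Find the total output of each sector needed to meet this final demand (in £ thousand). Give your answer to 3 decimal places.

I − A =
  [   0.65    -0.25]
  [  -0.10     0.60]
det(I−A) = (0.65)(0.60) − (-0.25)(-0.10) = 0.3650
adj(I−A) = [[0.60, 0.25], [0.10, 0.65]]
(I − A)⁻¹ = adj(I−A) / det(I−A) ≈
  [   1.6438     0.6849]
  [   0.2740     1.7808]
x = (I − A)⁻¹ d = adj(I−A)·d / det(I−A), with det(I−A) = 0.3650:
  x_1 = (0.60·320 + 0.25·100) / 0.3650 = 217.00 / 0.3650 ≈ 594.521
  x_2 = (0.10·320 + 0.65·100) / 0.3650 = 97.00 / 0.3650 ≈ 265.753

x_1 = 594.521, x_2 = 265.753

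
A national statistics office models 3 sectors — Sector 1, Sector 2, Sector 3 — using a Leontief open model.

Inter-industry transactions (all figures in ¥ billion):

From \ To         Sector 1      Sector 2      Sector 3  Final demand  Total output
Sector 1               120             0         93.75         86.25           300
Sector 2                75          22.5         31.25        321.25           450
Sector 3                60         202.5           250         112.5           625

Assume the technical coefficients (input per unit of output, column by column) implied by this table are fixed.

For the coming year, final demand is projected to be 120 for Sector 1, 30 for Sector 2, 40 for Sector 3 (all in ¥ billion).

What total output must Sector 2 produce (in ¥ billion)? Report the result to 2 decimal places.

x_2 = 112.32

Technical coefficients a_ij = z_ij / X_j:
  a_11 = 120/300 = 0.40, a_21 = 75/300 = 0.25, a_31 = 60/300 = 0.20
  a_12 = 0/450 = 0.00, a_22 = 22.5/450 = 0.05, a_32 = 202.5/450 = 0.45
  a_13 = 93.75/625 = 0.15, a_23 = 31.25/625 = 0.05, a_33 = 250/625 = 0.40
I − A =
  [   0.60     0.00    -0.15]
  [  -0.25     0.95    -0.05]
  [  -0.20    -0.45     0.60]
Cofactors of I−A, C_ij = (−1)^(i+j)·(minor ij) (rows/columns in the sector order above):
  C_11 = (0.95)(0.60) − (-0.05)(-0.45) = 0.5475
  C_12 = −[(-0.25)(0.60) − (-0.05)(-0.20)] = 0.1600
  C_13 = (-0.25)(-0.45) − (0.95)(-0.20) = 0.3025
  C_21 = −[(0.00)(0.60) − (-0.15)(-0.45)] = 0.0675
  C_22 = (0.60)(0.60) − (-0.15)(-0.20) = 0.3300
  C_23 = −[(0.60)(-0.45) − (0.00)(-0.20)] = 0.2700
  C_31 = (0.00)(-0.05) − (-0.15)(0.95) = 0.1425
  C_32 = −[(0.60)(-0.05) − (-0.15)(-0.25)] = 0.0675
  C_33 = (0.60)(0.95) − (0.00)(-0.25) = 0.5700
det(I−A) = Σ_j (I−A)_1j·C_1j = (0.60)(0.5475) + (0.00)(0.1600) + (-0.15)(0.3025) = 0.283125
adj(I−A) = Cᵀ =
  [ 0.5475   0.0675   0.1425]
  [ 0.1600   0.3300   0.0675]
  [ 0.3025   0.2700   0.5700]
(I − A)⁻¹ = adj(I−A) / det(I−A) ≈
  [   1.9338     0.2384     0.5033]
  [   0.5651     1.1656     0.2384]
  [   1.0684     0.9536     2.0132]
x = (I − A)⁻¹ d = adj(I−A)·d / det(I−A), with det(I−A) = 0.283125:
  x_1 = (0.5475·120 + 0.0675·30 + 0.1425·40) / 0.283125 = 73.425 / 0.283125 ≈ 259.34
  x_2 = (0.1600·120 + 0.3300·30 + 0.0675·40) / 0.283125 = 31.80 / 0.283125 ≈ 112.32
  x_3 = (0.3025·120 + 0.2700·30 + 0.5700·40) / 0.283125 = 67.20 / 0.283125 ≈ 237.35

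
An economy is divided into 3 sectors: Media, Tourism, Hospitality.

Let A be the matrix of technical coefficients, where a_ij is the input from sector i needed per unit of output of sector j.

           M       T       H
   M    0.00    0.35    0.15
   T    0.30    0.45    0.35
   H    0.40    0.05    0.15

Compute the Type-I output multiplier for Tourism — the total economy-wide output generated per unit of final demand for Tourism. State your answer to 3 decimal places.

I − A =
  [   1.00    -0.35    -0.15]
  [  -0.30     0.55    -0.35]
  [  -0.40    -0.05     0.85]
Cofactors of I−A, C_ij = (−1)^(i+j)·(minor ij) (rows/columns in the sector order above):
  C_11 = (0.55)(0.85) − (-0.35)(-0.05) = 0.4500
  C_12 = −[(-0.30)(0.85) − (-0.35)(-0.40)] = 0.3950
  C_13 = (-0.30)(-0.05) − (0.55)(-0.40) = 0.2350
  C_21 = −[(-0.35)(0.85) − (-0.15)(-0.05)] = 0.3050
  C_22 = (1.00)(0.85) − (-0.15)(-0.40) = 0.7900
  C_23 = −[(1.00)(-0.05) − (-0.35)(-0.40)] = 0.1900
  C_31 = (-0.35)(-0.35) − (-0.15)(0.55) = 0.2050
  C_32 = −[(1.00)(-0.35) − (-0.15)(-0.30)] = 0.3950
  C_33 = (1.00)(0.55) − (-0.35)(-0.30) = 0.4450
det(I−A) = Σ_j (I−A)_1j·C_1j = (1.00)(0.4500) + (-0.35)(0.3950) + (-0.15)(0.2350) = 0.2765
adj(I−A) = Cᵀ =
  [ 0.4500   0.3050   0.2050]
  [ 0.3950   0.7900   0.3950]
  [ 0.2350   0.1900   0.4450]
(I − A)⁻¹ = adj(I−A) / det(I−A) ≈
  [   1.6275     1.1031     0.7414]
  [   1.4286     2.8571     1.4286]
  [   0.8499     0.6872     1.6094]
The output multiplier for sector j is the column-j sum of the Leontief inverse (I − A)⁻¹ = adj(I−A) / det(I−A).
Column T of adj(I−A): (0.3050, 0.7900, 0.1900); det(I−A) = 0.2765.
m_T = (0.3050 + 0.7900 + 0.1900) / 0.2765 = 1.285 / 0.2765 ≈ 4.647.

m_T = 4.647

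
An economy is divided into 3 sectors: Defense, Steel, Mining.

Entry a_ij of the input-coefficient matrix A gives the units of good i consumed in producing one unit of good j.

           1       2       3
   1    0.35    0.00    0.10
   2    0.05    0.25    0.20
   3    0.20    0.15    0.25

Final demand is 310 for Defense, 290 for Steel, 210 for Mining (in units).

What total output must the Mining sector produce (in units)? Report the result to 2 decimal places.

I − A =
  [   0.65     0.00    -0.10]
  [  -0.05     0.75    -0.20]
  [  -0.20    -0.15     0.75]
Cofactors of I−A, C_ij = (−1)^(i+j)·(minor ij) (rows/columns in the sector order above):
  C_11 = (0.75)(0.75) − (-0.20)(-0.15) = 0.5325
  C_12 = −[(-0.05)(0.75) − (-0.20)(-0.20)] = 0.0775
  C_13 = (-0.05)(-0.15) − (0.75)(-0.20) = 0.1575
  C_21 = −[(0.00)(0.75) − (-0.10)(-0.15)] = 0.0150
  C_22 = (0.65)(0.75) − (-0.10)(-0.20) = 0.4675
  C_23 = −[(0.65)(-0.15) − (0.00)(-0.20)] = 0.0975
  C_31 = (0.00)(-0.20) − (-0.10)(0.75) = 0.0750
  C_32 = −[(0.65)(-0.20) − (-0.10)(-0.05)] = 0.1350
  C_33 = (0.65)(0.75) − (0.00)(-0.05) = 0.4875
det(I−A) = Σ_j (I−A)_1j·C_1j = (0.65)(0.5325) + (0.00)(0.0775) + (-0.10)(0.1575) = 0.330375
adj(I−A) = Cᵀ =
  [ 0.5325   0.0150   0.0750]
  [ 0.0775   0.4675   0.1350]
  [ 0.1575   0.0975   0.4875]
(I − A)⁻¹ = adj(I−A) / det(I−A) ≈
  [   1.6118     0.0454     0.2270]
  [   0.2346     1.4151     0.4086]
  [   0.4767     0.2951     1.4756]
x = (I − A)⁻¹ d = adj(I−A)·d / det(I−A), with det(I−A) = 0.330375:
  x_1 = (0.5325·310 + 0.0150·290 + 0.0750·210) / 0.330375 = 185.175 / 0.330375 ≈ 560.50
  x_2 = (0.0775·310 + 0.4675·290 + 0.1350·210) / 0.330375 = 187.95 / 0.330375 ≈ 568.90
  x_3 = (0.1575·310 + 0.0975·290 + 0.4875·210) / 0.330375 = 179.475 / 0.330375 ≈ 543.25

x_3 = 543.25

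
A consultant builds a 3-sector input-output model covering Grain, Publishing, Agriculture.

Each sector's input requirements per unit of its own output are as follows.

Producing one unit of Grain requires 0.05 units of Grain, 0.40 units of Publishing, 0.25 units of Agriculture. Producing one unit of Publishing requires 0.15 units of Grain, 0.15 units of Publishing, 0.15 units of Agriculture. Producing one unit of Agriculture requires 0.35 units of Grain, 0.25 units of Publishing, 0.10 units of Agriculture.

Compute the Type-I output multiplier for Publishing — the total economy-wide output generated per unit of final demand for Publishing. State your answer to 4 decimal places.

m_P = 2.1320

I − A =
  [   0.95    -0.15    -0.35]
  [  -0.40     0.85    -0.25]
  [  -0.25    -0.15     0.90]
Cofactors of I−A, C_ij = (−1)^(i+j)·(minor ij) (rows/columns in the sector order above):
  C_11 = (0.85)(0.90) − (-0.25)(-0.15) = 0.7275
  C_12 = −[(-0.40)(0.90) − (-0.25)(-0.25)] = 0.4225
  C_13 = (-0.40)(-0.15) − (0.85)(-0.25) = 0.2725
  C_21 = −[(-0.15)(0.90) − (-0.35)(-0.15)] = 0.1875
  C_22 = (0.95)(0.90) − (-0.35)(-0.25) = 0.7675
  C_23 = −[(0.95)(-0.15) − (-0.15)(-0.25)] = 0.1800
  C_31 = (-0.15)(-0.25) − (-0.35)(0.85) = 0.3350
  C_32 = −[(0.95)(-0.25) − (-0.35)(-0.40)] = 0.3775
  C_33 = (0.95)(0.85) − (-0.15)(-0.40) = 0.7475
det(I−A) = Σ_j (I−A)_1j·C_1j = (0.95)(0.7275) + (-0.15)(0.4225) + (-0.35)(0.2725) = 0.532375
adj(I−A) = Cᵀ =
  [ 0.7275   0.1875   0.3350]
  [ 0.4225   0.7675   0.3775]
  [ 0.2725   0.1800   0.7475]
(I − A)⁻¹ = adj(I−A) / det(I−A) ≈
  [   1.36652     0.35220     0.62926]
  [   0.79361     1.44165     0.70909]
  [   0.51186     0.33811     1.40409]
The output multiplier for sector j is the column-j sum of the Leontief inverse (I − A)⁻¹ = adj(I−A) / det(I−A).
Column P of adj(I−A): (0.1875, 0.7675, 0.1800); det(I−A) = 0.532375.
m_P = (0.1875 + 0.7675 + 0.1800) / 0.532375 = 1.135 / 0.532375 ≈ 2.1320.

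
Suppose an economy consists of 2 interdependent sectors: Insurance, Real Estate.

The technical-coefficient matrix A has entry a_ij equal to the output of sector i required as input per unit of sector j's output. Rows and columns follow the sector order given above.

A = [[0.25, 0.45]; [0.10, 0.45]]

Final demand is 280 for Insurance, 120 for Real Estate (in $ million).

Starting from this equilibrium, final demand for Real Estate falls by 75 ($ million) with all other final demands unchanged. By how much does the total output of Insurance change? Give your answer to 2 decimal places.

Δx_I = -91.84

I − A =
  [   0.75    -0.45]
  [  -0.10     0.55]
det(I−A) = (0.75)(0.55) − (-0.45)(-0.10) = 0.3675
adj(I−A) = [[0.55, 0.45], [0.10, 0.75]]
(I − A)⁻¹ = adj(I−A) / det(I−A) ≈
  [   1.4966     1.2245]
  [   0.2721     2.0408]
Δx = (I − A)⁻¹ Δd with Δd having -75 in the Real Estate component and 0 elsewhere.
So Δx_I = L_IR · (-75), where L_IR = adj(I−A)_IR / det(I−A) = 0.45 / 0.3675.
Δx_I = 0.45 × (-75) / 0.3675 = -33.75 / 0.3675 ≈ -91.84.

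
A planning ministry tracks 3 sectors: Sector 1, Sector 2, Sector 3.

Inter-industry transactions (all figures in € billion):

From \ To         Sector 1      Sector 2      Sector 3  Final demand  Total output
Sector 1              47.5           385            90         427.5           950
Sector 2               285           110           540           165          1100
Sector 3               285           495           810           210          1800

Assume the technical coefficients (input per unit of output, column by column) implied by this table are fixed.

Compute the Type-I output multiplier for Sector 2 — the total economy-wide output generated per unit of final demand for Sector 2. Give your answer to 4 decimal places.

Technical coefficients a_ij = z_ij / X_j:
  a_11 = 47.5/950 = 0.05, a_21 = 285/950 = 0.30, a_31 = 285/950 = 0.30
  a_12 = 385/1100 = 0.35, a_22 = 110/1100 = 0.10, a_32 = 495/1100 = 0.45
  a_13 = 90/1800 = 0.05, a_23 = 540/1800 = 0.30, a_33 = 810/1800 = 0.45
I − A =
  [   0.95    -0.35    -0.05]
  [  -0.30     0.90    -0.30]
  [  -0.30    -0.45     0.55]
Cofactors of I−A, C_ij = (−1)^(i+j)·(minor ij) (rows/columns in the sector order above):
  C_11 = (0.90)(0.55) − (-0.30)(-0.45) = 0.3600
  C_12 = −[(-0.30)(0.55) − (-0.30)(-0.30)] = 0.2550
  C_13 = (-0.30)(-0.45) − (0.90)(-0.30) = 0.4050
  C_21 = −[(-0.35)(0.55) − (-0.05)(-0.45)] = 0.2150
  C_22 = (0.95)(0.55) − (-0.05)(-0.30) = 0.5075
  C_23 = −[(0.95)(-0.45) − (-0.35)(-0.30)] = 0.5325
  C_31 = (-0.35)(-0.30) − (-0.05)(0.90) = 0.1500
  C_32 = −[(0.95)(-0.30) − (-0.05)(-0.30)] = 0.3000
  C_33 = (0.95)(0.90) − (-0.35)(-0.30) = 0.7500
det(I−A) = Σ_j (I−A)_1j·C_1j = (0.95)(0.3600) + (-0.35)(0.2550) + (-0.05)(0.4050) = 0.2325
adj(I−A) = Cᵀ =
  [ 0.3600   0.2150   0.1500]
  [ 0.2550   0.5075   0.3000]
  [ 0.4050   0.5325   0.7500]
(I − A)⁻¹ = adj(I−A) / det(I−A) ≈
  [   1.54839     0.92473     0.64516]
  [   1.09677     2.18280     1.29032]
  [   1.74194     2.29032     3.22581]
The output multiplier for sector j is the column-j sum of the Leontief inverse (I − A)⁻¹ = adj(I−A) / det(I−A).
Column 2 of adj(I−A): (0.2150, 0.5075, 0.5325); det(I−A) = 0.2325.
m_2 = (0.2150 + 0.5075 + 0.5325) / 0.2325 = 1.255 / 0.2325 ≈ 5.3978.

m_2 = 5.3978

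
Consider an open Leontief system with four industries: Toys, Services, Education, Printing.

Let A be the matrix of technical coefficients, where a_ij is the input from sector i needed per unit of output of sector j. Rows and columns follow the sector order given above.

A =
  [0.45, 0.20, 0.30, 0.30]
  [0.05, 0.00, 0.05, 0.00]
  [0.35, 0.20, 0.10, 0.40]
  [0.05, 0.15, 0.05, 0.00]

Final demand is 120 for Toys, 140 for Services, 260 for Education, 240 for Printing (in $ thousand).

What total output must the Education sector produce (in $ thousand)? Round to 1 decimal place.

x_3 = 889.9

I − A =
  [   0.55    -0.20    -0.30    -0.30]
  [  -0.05     1.00    -0.05     0.00]
  [  -0.35    -0.20     0.90    -0.40]
  [  -0.05    -0.15    -0.05     1.00]
Compute the cofactors C_ij = (−1)^(i+j)·(3×3 minor ij) of I−A; the adjugate is their transpose:
adj(I−A) = Cᵀ =
  [ 0.867000   0.297500   0.327250   0.391000]
  [ 0.062500   0.354250   0.042500   0.035750]
  [ 0.383000   0.229750   0.522750   0.324000]
  [ 0.071875   0.079500   0.048875   0.369000]
det(I−A) = Σ_j (I−A)_1j·C_1j = (0.55)(0.867000) + (-0.20)(0.062500) + (-0.30)(0.383000) + (-0.30)(0.071875) = 0.3278875
(I − A)⁻¹ = adj(I−A) / det(I−A) ≈
  [   2.6442     0.9073     0.9981     1.1925]
  [   0.1906     1.0804     0.1296     0.1090]
  [   1.1681     0.7007     1.5943     0.9881]
  [   0.2192     0.2425     0.1491     1.1254]
x = (I − A)⁻¹ d = adj(I−A)·d / det(I−A), with det(I−A) = 0.3278875:
  x_1 = (0.867000·120 + 0.297500·140 + 0.327250·260 + 0.391000·240) / 0.3278875 = 324.615 / 0.3278875 ≈ 990.0
  x_2 = (0.062500·120 + 0.354250·140 + 0.042500·260 + 0.035750·240) / 0.3278875 = 76.725 / 0.3278875 ≈ 234.0
  x_3 = (0.383000·120 + 0.229750·140 + 0.522750·260 + 0.324000·240) / 0.3278875 = 291.80 / 0.3278875 ≈ 889.9
  x_4 = (0.071875·120 + 0.079500·140 + 0.048875·260 + 0.369000·240) / 0.3278875 = 121.0225 / 0.3278875 ≈ 369.1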